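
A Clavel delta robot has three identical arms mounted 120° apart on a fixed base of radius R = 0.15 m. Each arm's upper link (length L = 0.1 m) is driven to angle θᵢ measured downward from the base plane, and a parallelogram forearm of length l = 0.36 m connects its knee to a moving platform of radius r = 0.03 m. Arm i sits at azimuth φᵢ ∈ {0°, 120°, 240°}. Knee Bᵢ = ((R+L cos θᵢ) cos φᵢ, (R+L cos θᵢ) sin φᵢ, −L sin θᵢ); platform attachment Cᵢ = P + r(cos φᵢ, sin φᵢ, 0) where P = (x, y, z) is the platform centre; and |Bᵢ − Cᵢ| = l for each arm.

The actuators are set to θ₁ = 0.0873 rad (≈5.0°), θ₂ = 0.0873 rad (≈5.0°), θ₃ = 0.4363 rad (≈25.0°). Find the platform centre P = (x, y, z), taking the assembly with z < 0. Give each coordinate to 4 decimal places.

(0.0177, 0.0306, -0.3052)

S1 = (0.2196·cos0.0°, 0.2196·sin0.0°, -0.0087) = (0.2196, 0.0000, -0.0087)
arm 2 at φ=120.0°: ρ2 = 0.2196;  S2 = (-0.1098, 0.1902, -0.0087)
S3 = (0.2106·cos240.0°, 0.2106·sin240.0°, -0.0423) = (-0.1053, -0.1824, -0.0423)
eliminate P² terms by subtracting sphere 1 from 2 and 3
linear system: -0.6589x+0.3804y = 0.0000−0.0000z; -0.6499x+-0.3648y = -0.0022−-0.0671z
det = 0.4876;  x = 0.0017+-0.0523z,  y = 0.0029+-0.0906z
quadratic in z: (1.0110)z²+(0.0397)z+(-0.0820)=0, √Δ=0.5773 → z ∈ {-0.3052, 0.2659}; z = -0.3052 (taking z<0)
x = 0.0177, y = 0.0306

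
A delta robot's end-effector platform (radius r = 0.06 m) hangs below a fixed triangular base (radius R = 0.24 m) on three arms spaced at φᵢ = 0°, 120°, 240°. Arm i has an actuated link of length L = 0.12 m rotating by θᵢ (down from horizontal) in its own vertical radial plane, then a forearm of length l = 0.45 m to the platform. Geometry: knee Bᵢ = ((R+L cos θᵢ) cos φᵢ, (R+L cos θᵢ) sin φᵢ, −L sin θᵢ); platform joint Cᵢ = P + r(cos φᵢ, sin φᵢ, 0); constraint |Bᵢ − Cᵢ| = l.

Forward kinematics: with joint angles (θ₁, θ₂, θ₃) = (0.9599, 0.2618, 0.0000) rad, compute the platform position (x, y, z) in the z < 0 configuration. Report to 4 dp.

(-0.1012, -0.0239, -0.3801)

φ1=0.0°: virtual centre (0.2488, 0.0000, -0.0983), radius l
φ2=120.0°: virtual centre (-0.1480, 0.2563, -0.0311), radius l
φ3=240.0°: virtual centre (-0.1500, -0.2598, 0.0000), radius l
|S₂|²−|S₁|² = 0.0169;  |S₃|²−|S₁|² = 0.0184
linear system: -0.7936x+0.5125y = 0.0169−0.1345z; -0.7977x+-0.5196y = 0.0184−0.1966z
det = 0.8212;  x = -0.0222+0.2078z,  y = -0.0013+0.0594z
quadratic in z: (1.0467)z²+(0.0838)z+(-0.1194)=0, √Δ=0.7119 → z ∈ {-0.3801, 0.3000}; z = -0.3801 (taking z<0)
x = -0.1012, y = -0.0239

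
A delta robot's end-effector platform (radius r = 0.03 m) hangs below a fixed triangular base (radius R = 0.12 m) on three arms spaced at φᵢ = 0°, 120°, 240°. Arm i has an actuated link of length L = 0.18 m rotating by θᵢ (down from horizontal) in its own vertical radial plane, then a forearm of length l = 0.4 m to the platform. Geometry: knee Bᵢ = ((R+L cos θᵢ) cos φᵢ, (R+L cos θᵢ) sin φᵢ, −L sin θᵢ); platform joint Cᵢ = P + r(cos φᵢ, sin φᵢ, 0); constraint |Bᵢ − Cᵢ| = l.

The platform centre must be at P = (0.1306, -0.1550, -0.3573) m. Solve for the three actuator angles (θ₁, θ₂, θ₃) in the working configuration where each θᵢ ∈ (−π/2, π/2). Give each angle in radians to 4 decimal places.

θ₁ = 0.0870, θ₂ = 1.2213, θ₃ = 0.3488

rotate P by −φ1: (0.1306, -0.1550, -0.3573)
  e−x'=-0.0406;  (l²−L²−(e−x')²−y'²−z²)/2L = -0.0715
  θ1 = atan2(B,A) + arccos(C/0.3596) = 0.0870
φ2=120.0° → target in arm frame (-0.1995, -0.0356)
  A cos θ + B sin θ = C:  0.2895·cos θ + -0.3573·sin θ = -0.2366
  θ2 = atan2(B,A) + arccos(C/0.4599) = 1.2213
φ3=240.0° → target in arm frame (0.0689, 0.1906)
  A=0.0211, B=-0.3573, C=(l²−L²−A²−y'²−z²)/(2L)=-0.1023
  θ3 = atan2(B,A) + arccos(C/0.3579) = 0.3488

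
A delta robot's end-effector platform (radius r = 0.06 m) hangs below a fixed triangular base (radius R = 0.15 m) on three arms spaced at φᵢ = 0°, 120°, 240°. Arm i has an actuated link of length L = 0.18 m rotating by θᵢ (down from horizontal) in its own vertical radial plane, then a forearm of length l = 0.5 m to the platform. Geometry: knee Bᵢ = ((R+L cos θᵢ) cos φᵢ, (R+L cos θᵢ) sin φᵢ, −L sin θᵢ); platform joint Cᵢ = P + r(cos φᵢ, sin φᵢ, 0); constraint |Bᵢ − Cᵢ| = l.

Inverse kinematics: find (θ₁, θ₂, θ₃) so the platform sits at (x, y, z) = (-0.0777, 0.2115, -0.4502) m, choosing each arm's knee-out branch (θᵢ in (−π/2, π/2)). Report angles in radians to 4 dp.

rotate P by −φ1: (-0.0777, 0.2115, -0.4502)
  A cos θ + B sin θ = C:  0.1677·cos θ + -0.4502·sin θ = -0.1609
  θ1 = atan2(B,A) + arccos(C/0.4804) = 0.6982
φ2=120.0° → target in arm frame (0.2220, -0.0385)
  A cos θ + B sin θ = C:  -0.1320·cos θ + -0.4502·sin θ = -0.0111
  √(A²+B²)=0.4692;  θ2 = -1.8560+1.5944 ≈ -0.2616
arm 3 (φ=240.0°): x'=-0.1443, y'=-0.1730
  A=0.2343, B=-0.4502, C=(l²−L²−A²−y'²−z²)/(2L)=-0.1942
  θ3 = atan2(B,A) + arccos(C/0.5075) = 0.8726

θ₁ = 0.6982, θ₂ = -0.2616, θ₃ = 0.8726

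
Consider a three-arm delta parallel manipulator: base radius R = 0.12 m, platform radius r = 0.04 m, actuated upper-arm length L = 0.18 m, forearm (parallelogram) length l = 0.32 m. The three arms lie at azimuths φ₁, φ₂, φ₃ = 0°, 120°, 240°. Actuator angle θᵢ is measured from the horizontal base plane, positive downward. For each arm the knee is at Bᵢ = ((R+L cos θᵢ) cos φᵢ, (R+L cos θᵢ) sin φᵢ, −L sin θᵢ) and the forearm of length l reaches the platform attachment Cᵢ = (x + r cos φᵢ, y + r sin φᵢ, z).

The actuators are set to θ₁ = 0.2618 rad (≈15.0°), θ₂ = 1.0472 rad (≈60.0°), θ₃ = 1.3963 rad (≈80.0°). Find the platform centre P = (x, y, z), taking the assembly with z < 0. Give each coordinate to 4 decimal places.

φ1=0.0°: virtual centre (0.2539, 0.0000, -0.0466), radius l
O2 = (0.1700·cos120.0°, 0.1700·sin120.0°, -0.1559) = (-0.0850, 0.1472, -0.1559)
arm 3 at φ=240.0°: ρ3 = 0.1113;  O3 = (-0.0556, -0.0963, -0.1773)
|O₂|²−|O₁|² = -0.0134;  |O₃|²−|O₁|² = -0.0228
linear system: -0.6777x+0.2944y = -0.0134−-0.2186z; -0.6190x+-0.1927y = -0.0228−-0.2614z
Cramer: x(z) = 0.0297-0.3806z;  y(z) = 0.0229-0.1337z
quadratic in z: (1.1627)z²+(0.2577)z+(-0.0495)=0, √Δ=0.5445 → z ∈ {-0.3450, 0.1233}; z = -0.3450 (taking z<0)
x = 0.1610, y = 0.0690

(0.1610, 0.0690, -0.3450)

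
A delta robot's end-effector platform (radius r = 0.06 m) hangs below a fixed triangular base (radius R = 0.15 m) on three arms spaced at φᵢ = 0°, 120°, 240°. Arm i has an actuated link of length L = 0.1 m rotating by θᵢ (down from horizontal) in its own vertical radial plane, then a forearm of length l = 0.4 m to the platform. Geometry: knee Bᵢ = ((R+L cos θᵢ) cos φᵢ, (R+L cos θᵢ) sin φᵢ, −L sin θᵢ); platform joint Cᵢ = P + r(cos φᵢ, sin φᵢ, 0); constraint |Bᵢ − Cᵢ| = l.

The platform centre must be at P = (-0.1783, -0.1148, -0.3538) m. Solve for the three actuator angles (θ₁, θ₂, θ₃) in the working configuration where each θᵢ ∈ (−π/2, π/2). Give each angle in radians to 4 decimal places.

rotate P by −φ1: (-0.1783, -0.1148, -0.3538)
  e−x'=0.2683;  (l²−L²−(e−x')²−y'²−z²)/2L = -0.3017
  √(A²+B²)=0.4440;  θ1 = -0.9220+2.3178 ≈ 1.3958
arm 2 (φ=120.0°): x'=-0.0103, y'=0.2118
  A cos θ + B sin θ = C:  0.1003·cos θ + -0.3538·sin θ = -0.1505
  √(A²+B²)=0.3677;  θ2 = -1.2946+1.9923 ≈ 0.6977
φ3=240.0° → target in arm frame (0.1886, -0.0970)
  A=-0.0986, B=-0.3538, C=(l²−L²−A²−y'²−z²)/(2L)=0.0285
  γ=atan2(-0.3538,-0.0986)=-1.8425;  ψ=arccos(0.0776)=1.4931;  θ3=γ+ψ≈-0.3494

θ₁ = 1.3958, θ₂ = 0.6977, θ₃ = -0.3494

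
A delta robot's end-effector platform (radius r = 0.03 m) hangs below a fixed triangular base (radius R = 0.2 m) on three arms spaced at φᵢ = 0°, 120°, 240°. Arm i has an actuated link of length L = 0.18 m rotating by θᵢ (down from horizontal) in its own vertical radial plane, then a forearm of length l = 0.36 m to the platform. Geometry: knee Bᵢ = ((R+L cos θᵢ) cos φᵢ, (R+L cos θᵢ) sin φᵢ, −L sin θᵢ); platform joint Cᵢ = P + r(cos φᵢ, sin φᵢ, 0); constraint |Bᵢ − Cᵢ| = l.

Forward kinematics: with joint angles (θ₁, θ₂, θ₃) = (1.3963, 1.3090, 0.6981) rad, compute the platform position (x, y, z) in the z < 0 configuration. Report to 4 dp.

arm 1 at φ=0.0°: ρ1 = 0.2013;  centre 1 = (0.2013, 0.0000, -0.1773)
centre 2 = (0.2166·cos120.0°, 0.2166·sin120.0°, -0.1739) = (-0.1083, 0.1876, -0.1739)
centre 3 = (0.3079·cos240.0°, 0.3079·sin240.0°, -0.1157) = (-0.1539, -0.2666, -0.1157)
|centre ₂|²−|centre ₁|² = 0.0052;  |centre ₃|²−|centre ₁|² = 0.0363
plane₁₂: -0.6191x+0.3751y+0.0068z = 0.0052
det = 0.5966;  x = -0.0275+0.0835z,  y = -0.0314+0.1197z
into |P−centre ₁|² = l²: 1.0213z² + 0.3088z + -0.0449 = 0;  Δ = 0.2787;  z = -0.4097 or 0.1073 → z<0 root = -0.4097
x = -0.0617, y = -0.0804

(-0.0617, -0.0804, -0.4097)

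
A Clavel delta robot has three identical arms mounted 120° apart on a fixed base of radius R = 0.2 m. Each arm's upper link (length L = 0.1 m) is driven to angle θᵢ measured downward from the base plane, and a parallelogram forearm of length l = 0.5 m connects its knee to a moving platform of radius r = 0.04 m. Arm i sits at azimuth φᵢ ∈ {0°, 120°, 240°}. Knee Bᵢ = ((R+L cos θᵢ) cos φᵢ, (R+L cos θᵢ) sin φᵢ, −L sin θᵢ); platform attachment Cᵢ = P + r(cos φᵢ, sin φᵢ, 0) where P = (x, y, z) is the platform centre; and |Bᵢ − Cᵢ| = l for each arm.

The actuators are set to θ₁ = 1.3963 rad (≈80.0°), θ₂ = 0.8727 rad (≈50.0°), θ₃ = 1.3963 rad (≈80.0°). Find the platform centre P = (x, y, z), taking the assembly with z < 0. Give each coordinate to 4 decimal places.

(-0.0312, 0.0540, -0.5497)

φ1=0.0°: virtual centre (0.1774, 0.0000, -0.0985), radius l
arm 2 at φ=120.0°: ρ2 = 0.2243;  centre 2 = (-0.1121, 0.1942, -0.0766)
arm 3 at φ=240.0°: ρ3 = 0.1774;  centre 3 = (-0.0887, -0.1536, -0.0985)
eliminate P² terms by subtracting sphere 1 from 2 and 3
linear system: -0.5790x+0.3885y = 0.0150−0.0437z; -0.5321x+-0.3072y = 0.0000−0.0000z
det = 0.3846;  x = -0.0120+0.0349z,  y = 0.0208+-0.0605z
sphere 1 gives Az²+Bz+C=0 with A=1.0049, B=0.1812, C=-0.2040;  B²−4AC=0.8529;  roots -0.5497, 0.3693;  negative root z = -0.5497
x = -0.0312, y = 0.0540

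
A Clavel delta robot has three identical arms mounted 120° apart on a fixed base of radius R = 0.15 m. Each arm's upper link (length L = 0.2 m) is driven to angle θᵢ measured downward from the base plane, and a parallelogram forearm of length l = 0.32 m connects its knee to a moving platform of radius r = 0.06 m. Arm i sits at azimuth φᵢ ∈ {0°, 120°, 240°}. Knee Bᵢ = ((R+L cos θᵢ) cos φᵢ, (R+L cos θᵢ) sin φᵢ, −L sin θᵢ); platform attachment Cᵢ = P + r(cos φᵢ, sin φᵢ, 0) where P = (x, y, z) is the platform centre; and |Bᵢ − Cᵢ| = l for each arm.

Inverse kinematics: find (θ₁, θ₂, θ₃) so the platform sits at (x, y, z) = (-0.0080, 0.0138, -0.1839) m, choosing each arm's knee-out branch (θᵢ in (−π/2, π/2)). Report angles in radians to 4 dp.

θ₁ = 0.2623, θ₂ = 0.0872, θ₃ = 0.2619

rotate P by −φ1: (-0.0080, 0.0138, -0.1839)
  A cos θ + B sin θ = C:  0.0980·cos θ + -0.1839·sin θ = 0.0470
  √(A²+B²)=0.2084;  θ1 = -1.0812+1.3435 ≈ 0.2623
φ2=120.0° → target in arm frame (0.0160, 0.0000)
  e−x'=0.0740;  (l²−L²−(e−x')²−y'²−z²)/2L = 0.0577
  γ=atan2(-0.1839,0.0740)=-1.1880;  ψ=arccos(0.2913)=1.2752;  θ2=γ+ψ≈0.0872
arm 3 (φ=240.0°): x'=-0.0080, y'=-0.0138
  e−x'=0.0980;  (l²−L²−(e−x')²−y'²−z²)/2L = 0.0470
  γ=atan2(-0.1839,0.0980)=-1.0814;  ψ=arccos(0.2255)=1.3433;  θ3=γ+ψ≈0.2619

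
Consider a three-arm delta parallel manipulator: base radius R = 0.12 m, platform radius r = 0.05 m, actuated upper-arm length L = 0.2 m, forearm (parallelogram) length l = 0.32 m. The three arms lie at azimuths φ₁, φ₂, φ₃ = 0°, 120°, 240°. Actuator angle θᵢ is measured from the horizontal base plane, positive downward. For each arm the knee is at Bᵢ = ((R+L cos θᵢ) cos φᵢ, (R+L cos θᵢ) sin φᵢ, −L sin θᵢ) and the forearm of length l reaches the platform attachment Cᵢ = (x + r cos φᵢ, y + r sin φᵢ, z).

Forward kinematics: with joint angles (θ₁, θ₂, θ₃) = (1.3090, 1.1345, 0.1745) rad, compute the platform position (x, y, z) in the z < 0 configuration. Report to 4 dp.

φ1=0.0°: virtual centre (0.1218, 0.0000, -0.1932), radius l
arm 2 at φ=120.0°: e+L cos θ2 = 0.1545;  S2 = (-0.0773, 0.1338, -0.1813)
φ3=240.0°: virtual centre (-0.1335, -0.2312, -0.0347), radius l
|S₂|²−|S₁|² = 0.0046;  |S₃|²−|S₁|² = 0.0203
plane₁₂: -0.3980x+0.2676y+0.0238z = 0.0046
Cramer: x(z) = -0.0236+0.2989z;  y(z) = -0.0179+0.3554z
into |P−S₁|² = l²: 1.2157z² + 0.2867z + -0.0436 = 0;  Δ = 0.2944;  z = -0.3411 or 0.1052 → z<0 root = -0.3411
x = -0.1255, y = -0.1392

(-0.1255, -0.1392, -0.3411)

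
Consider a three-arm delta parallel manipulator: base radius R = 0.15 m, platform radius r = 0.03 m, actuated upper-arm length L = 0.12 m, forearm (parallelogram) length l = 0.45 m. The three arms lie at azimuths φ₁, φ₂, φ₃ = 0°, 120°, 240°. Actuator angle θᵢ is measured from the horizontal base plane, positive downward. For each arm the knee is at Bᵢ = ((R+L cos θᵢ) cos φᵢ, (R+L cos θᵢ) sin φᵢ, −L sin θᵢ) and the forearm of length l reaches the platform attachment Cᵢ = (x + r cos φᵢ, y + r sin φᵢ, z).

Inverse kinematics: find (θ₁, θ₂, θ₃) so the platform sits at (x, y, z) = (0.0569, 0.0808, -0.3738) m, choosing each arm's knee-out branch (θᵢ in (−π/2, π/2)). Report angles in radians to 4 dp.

arm 1 (φ=0.0°): x'=0.0569, y'=0.0808
  A cos θ + B sin θ = C:  0.0631·cos θ + -0.3738·sin θ = 0.1578
  θ1 = atan2(B,A) + arccos(C/0.3791) = -0.2620
arm 2 (φ=120.0°): x'=0.0415, y'=-0.0897
  A=0.0785, B=-0.3738, C=(l²−L²−A²−y'²−z²)/(2L)=0.1424
  √(A²+B²)=0.3819;  θ2 = -1.3639+1.1888 ≈ -0.1751
rotate P by −φ3: (-0.0984, 0.0089, -0.3738)
  A cos θ + B sin θ = C:  0.2184·cos θ + -0.3738·sin θ = 0.0024
  θ3 = atan2(B,A) + arccos(C/0.4329) = 0.5232

θ₁ = -0.2620, θ₂ = -0.1751, θ₃ = 0.5232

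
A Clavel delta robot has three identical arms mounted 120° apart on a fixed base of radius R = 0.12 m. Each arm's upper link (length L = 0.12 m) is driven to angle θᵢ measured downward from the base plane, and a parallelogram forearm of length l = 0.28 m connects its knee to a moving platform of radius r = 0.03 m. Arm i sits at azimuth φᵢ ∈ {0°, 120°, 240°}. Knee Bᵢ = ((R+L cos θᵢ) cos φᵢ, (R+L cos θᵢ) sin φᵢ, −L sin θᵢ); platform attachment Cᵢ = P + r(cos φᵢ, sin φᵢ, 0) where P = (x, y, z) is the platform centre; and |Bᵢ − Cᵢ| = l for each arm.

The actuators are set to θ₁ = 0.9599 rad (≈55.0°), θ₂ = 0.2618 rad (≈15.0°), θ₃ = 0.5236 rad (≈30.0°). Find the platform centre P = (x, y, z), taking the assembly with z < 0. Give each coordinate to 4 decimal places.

(-0.0672, 0.0238, -0.2618)

O1 = (0.1588·cos0.0°, 0.1588·sin0.0°, -0.0983) = (0.1588, 0.0000, -0.0983)
arm 2 at φ=120.0°: ρ2 = 0.2059;  O2 = (-0.1030, 0.1783, -0.0311)
arm 3 at φ=240.0°: ρ3 = 0.1939;  O3 = (-0.0970, -0.1679, -0.0600)
|O₂|²−|O₁|² = 0.0085;  |O₃|²−|O₁|² = 0.0063
plane₁₂: -0.5236x+0.3566y+0.1345z = 0.0085
det = 0.3583;  x = -0.0142+0.2023z,  y = 0.0029+-0.0801z
quadratic in z: (1.0473)z²+(0.1261)z+(-0.0388)=0, √Δ=0.4223 → z ∈ {-0.2618, 0.1414}; z = -0.2618 (taking z<0)
x = -0.0672, y = 0.0238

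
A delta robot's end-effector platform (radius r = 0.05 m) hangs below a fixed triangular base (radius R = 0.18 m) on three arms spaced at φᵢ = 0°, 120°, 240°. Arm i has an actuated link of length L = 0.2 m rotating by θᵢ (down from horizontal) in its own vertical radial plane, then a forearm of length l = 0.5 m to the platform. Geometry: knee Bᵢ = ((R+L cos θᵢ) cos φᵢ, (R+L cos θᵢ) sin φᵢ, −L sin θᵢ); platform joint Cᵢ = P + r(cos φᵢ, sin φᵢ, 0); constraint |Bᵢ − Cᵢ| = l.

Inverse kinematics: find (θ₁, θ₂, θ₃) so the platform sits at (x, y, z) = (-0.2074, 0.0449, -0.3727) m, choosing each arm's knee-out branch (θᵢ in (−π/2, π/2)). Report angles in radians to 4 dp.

rotate P by −φ1: (-0.2074, 0.0449, -0.3727)
  A cos θ + B sin θ = C:  0.3374·cos θ + -0.3727·sin θ = -0.1119
  √(A²+B²)=0.5027;  θ1 = -0.8351+1.7953 ≈ 0.9602
arm 2 (φ=120.0°): x'=0.1426, y'=0.1572
  e−x'=-0.0126;  (l²−L²−(e−x')²−y'²−z²)/2L = 0.1156
  θ2 = atan2(B,A) + arccos(C/0.3729) = -0.3489
arm 3 (φ=240.0°): x'=0.0648, y'=-0.2021
  e−x'=0.0652;  (l²−L²−(e−x')²−y'²−z²)/2L = 0.0650
  √(A²+B²)=0.3784;  θ3 = -1.3976+1.3980 ≈ 0.0004

θ₁ = 0.9602, θ₂ = -0.3489, θ₃ = 0.0004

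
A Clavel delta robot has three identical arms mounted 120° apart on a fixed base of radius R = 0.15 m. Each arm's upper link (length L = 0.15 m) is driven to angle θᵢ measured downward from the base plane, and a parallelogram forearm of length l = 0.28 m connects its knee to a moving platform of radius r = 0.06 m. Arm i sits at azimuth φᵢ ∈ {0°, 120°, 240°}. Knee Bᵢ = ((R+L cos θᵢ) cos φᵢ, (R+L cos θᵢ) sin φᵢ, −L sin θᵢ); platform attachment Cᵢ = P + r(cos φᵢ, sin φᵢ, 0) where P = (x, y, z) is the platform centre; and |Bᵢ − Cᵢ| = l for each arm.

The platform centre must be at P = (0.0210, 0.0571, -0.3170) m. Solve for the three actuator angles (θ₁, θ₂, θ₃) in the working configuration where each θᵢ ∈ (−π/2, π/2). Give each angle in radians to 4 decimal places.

θ₁ = 0.7854, θ₂ = 0.6979, θ₃ = 1.1345

φ1=0.0° → target in arm frame (0.0210, 0.0571)
  e−x'=0.0690;  (l²−L²−(e−x')²−y'²−z²)/2L = -0.1754
  √(A²+B²)=0.3244;  θ1 = -1.3565+2.1419 ≈ 0.7854
rotate P by −φ2: (0.0390, -0.0467, -0.3170)
  e−x'=0.0510;  (l²−L²−(e−x')²−y'²−z²)/2L = -0.1646
  √(A²+B²)=0.3211;  θ2 = -1.4111+2.1090 ≈ 0.6979
φ3=240.0° → target in arm frame (-0.0600, -0.0104)
  A cos θ + B sin θ = C:  0.1500·cos θ + -0.3170·sin θ = -0.2239
  θ3 = atan2(B,A) + arccos(C/0.3507) = 1.1345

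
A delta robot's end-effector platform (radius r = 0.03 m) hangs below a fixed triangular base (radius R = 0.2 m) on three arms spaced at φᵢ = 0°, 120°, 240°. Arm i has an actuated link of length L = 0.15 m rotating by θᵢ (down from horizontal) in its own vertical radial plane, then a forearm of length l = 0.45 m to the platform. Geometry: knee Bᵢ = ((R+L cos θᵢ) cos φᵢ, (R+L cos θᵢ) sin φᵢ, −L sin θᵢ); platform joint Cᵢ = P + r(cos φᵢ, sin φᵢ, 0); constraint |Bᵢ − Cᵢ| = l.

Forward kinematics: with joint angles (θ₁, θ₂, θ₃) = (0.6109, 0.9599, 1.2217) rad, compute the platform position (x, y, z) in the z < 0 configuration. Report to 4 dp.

(0.0771, 0.0385, -0.4790)

centre 1 = (0.2929·cos0.0°, 0.2929·sin0.0°, -0.0860) = (0.2929, 0.0000, -0.0860)
φ2=120.0°: virtual centre (-0.1280, 0.2217, -0.1229), radius l
arm 3 at φ=240.0°: (R−r)+L cos θ3 = 0.2213;  centre 3 = (-0.1107, -0.1917, -0.1410)
subtract pairs → two planes through P
[-0.8418 0.4435 -0.0737]·P = -0.0125;  [-0.8070 -0.3833 -0.1098]·P = -0.0243
det = 0.6806;  x = 0.0229+-0.1130z,  y = 0.0152+-0.0485z
into |P−centre ₁|² = l²: 1.0151z² + 0.2316z + -0.1220 = 0;  Δ = 0.5490;  z = -0.4790 or 0.2508 → z<0 root = -0.4790
x = 0.0771, y = 0.0385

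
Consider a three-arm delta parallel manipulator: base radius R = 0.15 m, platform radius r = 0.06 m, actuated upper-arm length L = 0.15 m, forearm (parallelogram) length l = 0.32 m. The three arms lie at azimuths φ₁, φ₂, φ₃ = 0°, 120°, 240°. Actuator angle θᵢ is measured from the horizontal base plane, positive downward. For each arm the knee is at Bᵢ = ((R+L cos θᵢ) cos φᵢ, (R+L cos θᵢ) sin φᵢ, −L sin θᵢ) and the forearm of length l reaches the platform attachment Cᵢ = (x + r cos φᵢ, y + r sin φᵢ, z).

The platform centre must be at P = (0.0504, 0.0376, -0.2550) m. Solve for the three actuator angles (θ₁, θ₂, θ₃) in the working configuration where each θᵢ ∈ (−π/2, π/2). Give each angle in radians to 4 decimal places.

θ₁ = -0.0002, θ₂ = 0.2618, θ₃ = 0.6110

φ1=0.0° → target in arm frame (0.0504, 0.0376)
  A=0.0396, B=-0.2550, C=(l²−L²−A²−y'²−z²)/(2L)=0.0396
  √(A²+B²)=0.2581;  θ1 = -1.4167+1.4166 ≈ -0.0002
arm 2 (φ=120.0°): x'=0.0074, y'=-0.0624
  A cos θ + B sin θ = C:  0.0826·cos θ + -0.2550·sin θ = 0.0138
  √(A²+B²)=0.2681;  θ2 = -1.2574+1.5192 ≈ 0.2618
φ3=240.0° → target in arm frame (-0.0578, 0.0248)
  A cos θ + B sin θ = C:  0.1478·cos θ + -0.2550·sin θ = -0.0253
  θ3 = atan2(B,A) + arccos(C/0.2947) = 0.6110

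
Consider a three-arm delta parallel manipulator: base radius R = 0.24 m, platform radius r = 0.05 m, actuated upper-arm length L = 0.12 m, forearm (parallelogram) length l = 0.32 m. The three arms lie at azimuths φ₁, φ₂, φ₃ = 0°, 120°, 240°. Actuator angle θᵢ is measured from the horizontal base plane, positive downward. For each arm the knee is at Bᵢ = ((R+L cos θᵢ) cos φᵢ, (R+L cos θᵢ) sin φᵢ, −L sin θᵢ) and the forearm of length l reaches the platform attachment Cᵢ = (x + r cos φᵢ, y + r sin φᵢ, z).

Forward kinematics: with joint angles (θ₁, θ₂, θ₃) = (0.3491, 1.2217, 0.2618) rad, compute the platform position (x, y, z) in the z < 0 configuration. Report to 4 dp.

arm 1 at φ=0.0°: ρ1 = 0.3028;  S1 = (0.3028, 0.0000, -0.0410)
arm 2 at φ=120.0°: ρ2 = 0.2310;  S2 = (-0.1155, 0.2001, -0.1128)
arm 3 at φ=240.0°: ρ3 = 0.3059;  S3 = (-0.1530, -0.2649, -0.0311)
eliminate P² terms by subtracting sphere 1 from 2 and 3
[-0.8366 0.4002 -0.1434]·P = -0.0273;  [-0.9114 -0.5299 0.0200]·P = 0.0012
Cramer: x(z) = 0.0173-0.0842z;  y(z) = -0.0320+0.1825z
into |P−S₁|² = l²: 1.0404z² + 0.1185z + -0.0182 = 0;  Δ = 0.0897;  z = -0.2009 or 0.0870 → z<0 root = -0.2009
x = 0.0342, y = -0.0686

(0.0342, -0.0686, -0.2009)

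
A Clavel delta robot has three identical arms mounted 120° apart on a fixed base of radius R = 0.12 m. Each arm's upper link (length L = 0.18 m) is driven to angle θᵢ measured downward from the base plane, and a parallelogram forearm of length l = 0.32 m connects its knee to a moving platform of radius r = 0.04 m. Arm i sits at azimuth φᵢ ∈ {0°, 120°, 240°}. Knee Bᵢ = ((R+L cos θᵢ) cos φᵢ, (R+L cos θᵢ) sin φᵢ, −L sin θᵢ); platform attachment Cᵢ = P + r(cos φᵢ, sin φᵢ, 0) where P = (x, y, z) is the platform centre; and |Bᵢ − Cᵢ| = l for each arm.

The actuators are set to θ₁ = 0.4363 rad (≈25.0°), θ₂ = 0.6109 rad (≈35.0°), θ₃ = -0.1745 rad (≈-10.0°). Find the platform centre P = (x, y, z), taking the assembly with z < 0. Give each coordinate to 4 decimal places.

(-0.0228, -0.0801, -0.2349)

φ1=0.0°: virtual centre (0.2431, 0.0000, -0.0761), radius l
φ2=120.0°: virtual centre (-0.1137, 0.1970, -0.1032), radius l
φ3=240.0°: virtual centre (-0.1286, -0.2228, 0.0313), radius l
eliminate P² terms by subtracting sphere 1 from 2 and 3
linear system: -0.7137x+0.3939y = -0.0025−-0.0544z; -0.7435x+-0.4456y = 0.0023−0.2146z
Cramer: x(z) = 0.0004+0.0987z;  y(z) = -0.0057+0.3169z
sphere 1 gives Az²+Bz+C=0 with A=1.1102, B=0.1006, C=-0.0376;  B²−4AC=0.1773;  roots -0.2349, 0.1443;  negative root z = -0.2349
x = -0.0228, y = -0.0801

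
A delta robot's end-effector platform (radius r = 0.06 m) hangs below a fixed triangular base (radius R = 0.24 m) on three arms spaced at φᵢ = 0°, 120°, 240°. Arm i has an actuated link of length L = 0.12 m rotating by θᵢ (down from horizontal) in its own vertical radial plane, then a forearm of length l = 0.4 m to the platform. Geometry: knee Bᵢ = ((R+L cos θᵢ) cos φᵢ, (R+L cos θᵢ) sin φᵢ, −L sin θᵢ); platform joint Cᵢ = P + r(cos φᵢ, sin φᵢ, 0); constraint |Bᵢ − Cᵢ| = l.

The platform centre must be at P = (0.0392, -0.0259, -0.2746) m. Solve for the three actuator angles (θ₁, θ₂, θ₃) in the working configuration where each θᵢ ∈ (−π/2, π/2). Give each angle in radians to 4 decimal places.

θ₁ = -0.2618, θ₂ = 0.4362, θ₃ = 0.0874

rotate P by −φ1: (0.0392, -0.0259, -0.2746)
  e−x'=0.1408;  (l²−L²−(e−x')²−y'²−z²)/2L = 0.2071
  θ1 = atan2(B,A) + arccos(C/0.3086) = -0.2618
rotate P by −φ2: (-0.0420, -0.0210, -0.2746)
  e−x'=0.2220;  (l²−L²−(e−x')²−y'²−z²)/2L = 0.0852
  θ2 = atan2(B,A) + arccos(C/0.3531) = 0.4362
rotate P by −φ3: (0.0028, 0.0469, -0.2746)
  A=0.1772, B=-0.2746, C=(l²−L²−A²−y'²−z²)/(2L)=0.1525
  √(A²+B²)=0.3268;  θ3 = -0.9978+1.0852 ≈ 0.0874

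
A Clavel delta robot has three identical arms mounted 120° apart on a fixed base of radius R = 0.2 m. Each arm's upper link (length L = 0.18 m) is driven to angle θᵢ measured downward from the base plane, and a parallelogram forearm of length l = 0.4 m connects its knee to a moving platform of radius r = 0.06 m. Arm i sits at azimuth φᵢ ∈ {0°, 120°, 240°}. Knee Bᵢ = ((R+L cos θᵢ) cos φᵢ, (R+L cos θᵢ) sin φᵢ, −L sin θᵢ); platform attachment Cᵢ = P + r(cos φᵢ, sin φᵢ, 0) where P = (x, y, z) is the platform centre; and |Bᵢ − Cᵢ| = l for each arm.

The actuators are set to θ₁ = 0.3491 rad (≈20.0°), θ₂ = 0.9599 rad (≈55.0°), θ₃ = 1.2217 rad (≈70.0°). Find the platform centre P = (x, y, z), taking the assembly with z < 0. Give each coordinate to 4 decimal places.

(0.1262, 0.0453, -0.4144)

arm 1 at φ=0.0°: ρ1 = 0.3091;  S1 = (0.3091, 0.0000, -0.0616)
S2 = (0.2432·cos120.0°, 0.2432·sin120.0°, -0.1474) = (-0.1216, 0.2107, -0.1474)
arm 3 at φ=240.0°: ρ3 = 0.2016;  S3 = (-0.1008, -0.1746, -0.1691)
subtract pairs → two planes through P
plane₁₂: -0.8615x+0.4213y+-0.1717z = -0.0185
det = 0.6462;  x = 0.0296+-0.2331z,  y = 0.0167+-0.0689z
into |P−S₁|² = l²: 1.0591z² + 0.2511z + -0.0778 = 0;  Δ = 0.3926;  z = -0.4144 or 0.1773 → z<0 root = -0.4144
x = 0.1262, y = 0.0453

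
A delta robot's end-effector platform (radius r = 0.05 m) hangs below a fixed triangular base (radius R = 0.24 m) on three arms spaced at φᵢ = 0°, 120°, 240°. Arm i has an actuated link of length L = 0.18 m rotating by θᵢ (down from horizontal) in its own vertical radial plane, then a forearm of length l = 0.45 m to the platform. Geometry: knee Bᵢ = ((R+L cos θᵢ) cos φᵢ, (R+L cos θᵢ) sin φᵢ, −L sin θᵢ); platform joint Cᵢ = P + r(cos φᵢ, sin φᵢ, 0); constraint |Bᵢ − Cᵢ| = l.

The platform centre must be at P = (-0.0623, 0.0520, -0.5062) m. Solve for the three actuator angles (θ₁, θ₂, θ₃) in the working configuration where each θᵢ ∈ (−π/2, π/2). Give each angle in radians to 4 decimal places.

arm 1 (φ=0.0°): x'=-0.0623, y'=0.0520
  e−x'=0.2523;  (l²−L²−(e−x')²−y'²−z²)/2L = -0.4236
  γ=atan2(-0.5062,0.2523)=-1.1084;  ψ=arccos(-0.7490)=2.4173;  θ1=γ+ψ≈1.3089
arm 2 (φ=120.0°): x'=0.0762, y'=0.0280
  e−x'=0.1138;  (l²−L²−(e−x')²−y'²−z²)/2L = -0.2774
  √(A²+B²)=0.5188;  θ2 = -1.3496+2.1350 ≈ 0.7853
arm 3 (φ=240.0°): x'=-0.0139, y'=-0.0800
  A cos θ + B sin θ = C:  0.2039·cos θ + -0.5062·sin θ = -0.3725
  θ3 = atan2(B,A) + arccos(C/0.5457) = 1.1342

θ₁ = 1.3089, θ₂ = 0.7853, θ₃ = 1.1342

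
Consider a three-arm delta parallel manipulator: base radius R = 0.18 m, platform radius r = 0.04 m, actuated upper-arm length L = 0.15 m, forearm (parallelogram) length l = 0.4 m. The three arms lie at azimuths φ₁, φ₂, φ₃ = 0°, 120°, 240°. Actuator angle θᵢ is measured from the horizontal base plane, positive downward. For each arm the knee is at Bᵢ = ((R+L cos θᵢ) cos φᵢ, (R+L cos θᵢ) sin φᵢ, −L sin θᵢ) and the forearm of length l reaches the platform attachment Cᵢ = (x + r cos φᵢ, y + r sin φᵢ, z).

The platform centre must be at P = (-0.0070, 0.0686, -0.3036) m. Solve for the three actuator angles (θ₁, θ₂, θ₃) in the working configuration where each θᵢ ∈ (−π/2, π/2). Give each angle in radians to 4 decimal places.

θ₁ = 0.2619, θ₂ = -0.1745, θ₃ = 0.5240

φ1=0.0° → target in arm frame (-0.0070, 0.0686)
  e−x'=0.1470;  (l²−L²−(e−x')²−y'²−z²)/2L = 0.0634
  γ=atan2(-0.3036,0.1470)=-1.1199;  ψ=arccos(0.1879)=1.3818;  θ1=γ+ψ≈0.2619
φ2=120.0° → target in arm frame (0.0629, -0.0282)
  e−x'=0.0771;  (l²−L²−(e−x')²−y'²−z²)/2L = 0.1286
  √(A²+B²)=0.3132;  θ2 = -1.3221+1.1477 ≈ -0.1745
φ3=240.0° → target in arm frame (-0.0559, -0.0404)
  e−x'=0.1959;  (l²−L²−(e−x')²−y'²−z²)/2L = 0.0177
  √(A²+B²)=0.3613;  θ3 = -0.9977+1.5217 ≈ 0.5240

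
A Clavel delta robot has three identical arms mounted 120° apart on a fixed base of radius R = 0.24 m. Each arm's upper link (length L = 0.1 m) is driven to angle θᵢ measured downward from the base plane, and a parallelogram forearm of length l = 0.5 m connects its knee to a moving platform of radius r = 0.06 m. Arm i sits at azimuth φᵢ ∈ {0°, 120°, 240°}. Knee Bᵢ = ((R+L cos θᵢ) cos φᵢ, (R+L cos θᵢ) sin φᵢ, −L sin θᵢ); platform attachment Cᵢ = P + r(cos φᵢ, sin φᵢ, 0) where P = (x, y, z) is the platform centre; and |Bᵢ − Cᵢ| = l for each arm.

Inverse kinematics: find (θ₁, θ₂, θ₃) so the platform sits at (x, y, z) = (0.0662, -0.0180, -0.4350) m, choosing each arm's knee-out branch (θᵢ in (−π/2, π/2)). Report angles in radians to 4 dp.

θ₁ = -0.1743, θ₂ = 0.5233, θ₃ = 0.3491

arm 1 (φ=0.0°): x'=0.0662, y'=-0.0180
  e−x'=0.1138;  (l²−L²−(e−x')²−y'²−z²)/2L = 0.1875
  √(A²+B²)=0.4496;  θ1 = -1.3149+1.1406 ≈ -0.1743
φ2=120.0° → target in arm frame (-0.0487, -0.0483)
  A=0.2287, B=-0.4350, C=(l²−L²−A²−y'²−z²)/(2L)=-0.0193
  √(A²+B²)=0.4915;  θ2 = -1.0868+1.6101 ≈ 0.5233
rotate P by −φ3: (-0.0175, 0.0663, -0.4350)
  e−x'=0.1975;  (l²−L²−(e−x')²−y'²−z²)/2L = 0.0368
  √(A²+B²)=0.4777;  θ3 = -1.1446+1.4936 ≈ 0.3491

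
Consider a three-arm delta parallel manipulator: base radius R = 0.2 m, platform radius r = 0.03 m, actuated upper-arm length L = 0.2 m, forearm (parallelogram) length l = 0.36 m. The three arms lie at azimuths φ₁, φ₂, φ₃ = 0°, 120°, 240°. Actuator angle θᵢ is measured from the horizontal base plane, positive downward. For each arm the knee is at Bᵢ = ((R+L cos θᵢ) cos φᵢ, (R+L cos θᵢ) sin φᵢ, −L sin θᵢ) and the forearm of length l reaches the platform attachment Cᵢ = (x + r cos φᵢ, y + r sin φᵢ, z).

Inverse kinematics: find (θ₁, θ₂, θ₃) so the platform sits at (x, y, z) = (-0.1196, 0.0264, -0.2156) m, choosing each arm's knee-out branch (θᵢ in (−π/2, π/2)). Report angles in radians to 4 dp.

θ₁ = 1.2219, θ₂ = 0.0869, θ₃ = 0.4365

φ1=0.0° → target in arm frame (-0.1196, 0.0264)
  A=0.2896, B=-0.2156, C=(l²−L²−A²−y'²−z²)/(2L)=-0.1036
  γ=atan2(-0.2156,0.2896)=-0.6400;  ψ=arccos(-0.2870)=1.8619;  θ1=γ+ψ≈1.2219
arm 2 (φ=120.0°): x'=0.0827, y'=0.0904
  A cos θ + B sin θ = C:  0.0873·cos θ + -0.2156·sin θ = 0.0683
  √(A²+B²)=0.2326;  θ2 = -1.1859+1.2728 ≈ 0.0869
arm 3 (φ=240.0°): x'=0.0369, y'=-0.1168
  A cos θ + B sin θ = C:  0.1331·cos θ + -0.2156·sin θ = 0.0294
  γ=atan2(-0.2156,0.1331)=-1.0178;  ψ=arccos(0.1162)=1.4544;  θ3=γ+ψ≈0.4365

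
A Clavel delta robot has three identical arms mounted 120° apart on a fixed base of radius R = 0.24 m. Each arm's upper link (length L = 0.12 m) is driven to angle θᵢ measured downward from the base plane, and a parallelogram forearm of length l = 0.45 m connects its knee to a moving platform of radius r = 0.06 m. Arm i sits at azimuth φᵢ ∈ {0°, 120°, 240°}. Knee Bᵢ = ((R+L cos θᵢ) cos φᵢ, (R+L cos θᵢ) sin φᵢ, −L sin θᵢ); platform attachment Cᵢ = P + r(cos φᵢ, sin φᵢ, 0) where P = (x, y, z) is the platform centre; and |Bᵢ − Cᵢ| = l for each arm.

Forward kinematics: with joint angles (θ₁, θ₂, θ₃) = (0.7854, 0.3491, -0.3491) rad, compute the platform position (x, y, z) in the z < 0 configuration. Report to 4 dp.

centre 1 = (0.2649·cos0.0°, 0.2649·sin0.0°, -0.0849) = (0.2649, 0.0000, -0.0849)
centre 2 = (0.2928·cos120.0°, 0.2928·sin120.0°, -0.0410) = (-0.1464, 0.2535, -0.0410)
arm 3 at φ=240.0°: (R−r)+L cos θ3 = 0.2928;  centre 3 = (-0.1464, -0.2535, 0.0410)
|centre ₂|²−|centre ₁|² = 0.0100;  |centre ₃|²−|centre ₁|² = 0.0100
plane₁₂: -0.8225x+0.5071y+0.0876z = 0.0100
Cramer: x(z) = -0.0122+0.2063z;  y(z) = 0.0000+0.1619z
sphere 1 gives Az²+Bz+C=0 with A=1.0688, B=0.0554, C=-0.1185;  B²−4AC=0.5098;  roots -0.3599, 0.3081;  negative root z = -0.3599
x = -0.0865, y = -0.0583

(-0.0865, -0.0583, -0.3599)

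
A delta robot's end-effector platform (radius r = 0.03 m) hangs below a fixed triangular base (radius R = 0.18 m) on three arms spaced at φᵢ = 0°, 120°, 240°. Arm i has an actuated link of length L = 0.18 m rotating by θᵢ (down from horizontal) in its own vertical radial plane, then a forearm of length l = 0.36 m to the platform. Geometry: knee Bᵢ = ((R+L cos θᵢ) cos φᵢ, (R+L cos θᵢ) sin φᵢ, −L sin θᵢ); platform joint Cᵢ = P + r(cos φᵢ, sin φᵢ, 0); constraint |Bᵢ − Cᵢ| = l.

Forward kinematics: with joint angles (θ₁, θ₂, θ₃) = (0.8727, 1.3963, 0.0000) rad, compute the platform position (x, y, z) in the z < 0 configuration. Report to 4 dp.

(-0.0061, -0.1701, -0.3016)

φ1=0.0°: virtual centre (0.2657, 0.0000, -0.1379), radius l
O2 = (0.1813·cos120.0°, 0.1813·sin120.0°, -0.1773) = (-0.0906, 0.1570, -0.1773)
φ3=240.0°: virtual centre (-0.1650, -0.2858, 0.0000), radius l
eliminate P² terms by subtracting sphere 1 from 2 and 3
plane₁₂: -0.7126x+0.3139y+-0.0787z = -0.0253
det = 0.6778;  x = 0.0124+0.0613z,  y = -0.0525+0.3901z
quadratic in z: (1.1559)z²+(0.2038)z+(-0.0437)=0, √Δ=0.4935 → z ∈ {-0.3016, 0.1253}; z = -0.3016 (taking z<0)
x = -0.0061, y = -0.1701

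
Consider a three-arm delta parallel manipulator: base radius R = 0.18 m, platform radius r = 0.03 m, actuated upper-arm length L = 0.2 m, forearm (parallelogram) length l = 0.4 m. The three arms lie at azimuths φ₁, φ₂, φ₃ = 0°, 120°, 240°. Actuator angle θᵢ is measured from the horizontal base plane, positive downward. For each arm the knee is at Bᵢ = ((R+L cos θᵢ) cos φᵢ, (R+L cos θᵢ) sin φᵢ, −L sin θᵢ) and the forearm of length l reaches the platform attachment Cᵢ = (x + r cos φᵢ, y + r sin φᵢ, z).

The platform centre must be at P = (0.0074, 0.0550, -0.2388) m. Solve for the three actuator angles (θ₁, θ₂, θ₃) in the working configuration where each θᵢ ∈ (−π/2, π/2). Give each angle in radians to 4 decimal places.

arm 1 (φ=0.0°): x'=0.0074, y'=0.0550
  A cos θ + B sin θ = C:  0.1426·cos θ + -0.2388·sin θ = 0.0990
  √(A²+B²)=0.2781;  θ1 = -1.0325+1.2067 ≈ 0.1743
φ2=120.0° → target in arm frame (0.0439, -0.0339)
  A=0.1061, B=-0.2388, C=(l²−L²−A²−y'²−z²)/(2L)=0.1264
  √(A²+B²)=0.2613;  θ2 = -1.1528+1.0657 ≈ -0.0871
rotate P by −φ3: (-0.0513, -0.0211, -0.2388)
  A=0.2013, B=-0.2388, C=(l²−L²−A²−y'²−z²)/(2L)=0.0550
  √(A²+B²)=0.3123;  θ3 = -0.8703+1.3938 ≈ 0.5235

θ₁ = 0.1743, θ₂ = -0.0871, θ₃ = 0.5235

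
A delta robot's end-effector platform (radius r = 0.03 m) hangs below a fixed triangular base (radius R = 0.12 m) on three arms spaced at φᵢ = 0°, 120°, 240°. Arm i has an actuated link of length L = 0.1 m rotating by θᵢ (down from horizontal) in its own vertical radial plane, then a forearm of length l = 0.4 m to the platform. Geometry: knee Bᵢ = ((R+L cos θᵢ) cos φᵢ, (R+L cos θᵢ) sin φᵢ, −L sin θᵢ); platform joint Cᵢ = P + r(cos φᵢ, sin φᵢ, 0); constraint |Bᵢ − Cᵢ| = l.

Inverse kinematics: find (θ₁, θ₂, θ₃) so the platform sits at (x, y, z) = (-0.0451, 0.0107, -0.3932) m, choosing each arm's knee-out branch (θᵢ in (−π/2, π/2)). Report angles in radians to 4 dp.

θ₁ = 0.6109, θ₂ = 0.2620, θ₃ = 0.3489

rotate P by −φ1: (-0.0451, 0.0107, -0.3932)
  A=0.1351, B=-0.3932, C=(l²−L²−A²−y'²−z²)/(2L)=-0.1149
  γ=atan2(-0.3932,0.1351)=-1.2398;  ψ=arccos(-0.2763)=1.8507;  θ1=γ+ψ≈0.6109
arm 2 (φ=120.0°): x'=0.0318, y'=0.0337
  e−x'=0.0582;  (l²−L²−(e−x')²−y'²−z²)/2L = -0.0456
  √(A²+B²)=0.3975;  θ2 = -1.4239+1.6859 ≈ 0.2620
φ3=240.0° → target in arm frame (0.0133, -0.0444)
  e−x'=0.0767;  (l²−L²−(e−x')²−y'²−z²)/2L = -0.0623
  √(A²+B²)=0.4006;  θ3 = -1.3781+1.7270 ≈ 0.3489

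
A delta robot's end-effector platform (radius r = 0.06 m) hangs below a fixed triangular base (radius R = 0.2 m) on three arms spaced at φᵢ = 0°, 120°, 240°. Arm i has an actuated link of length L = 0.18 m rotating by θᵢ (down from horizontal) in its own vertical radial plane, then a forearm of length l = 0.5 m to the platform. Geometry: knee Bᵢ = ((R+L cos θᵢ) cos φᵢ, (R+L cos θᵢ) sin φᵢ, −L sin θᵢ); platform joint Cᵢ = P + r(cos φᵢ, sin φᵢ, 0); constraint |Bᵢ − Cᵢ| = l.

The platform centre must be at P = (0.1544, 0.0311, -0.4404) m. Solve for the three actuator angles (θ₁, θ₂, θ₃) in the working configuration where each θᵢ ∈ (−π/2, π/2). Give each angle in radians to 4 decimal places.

θ₁ = -0.1748, θ₂ = 0.6109, θ₃ = 0.7851

φ1=0.0° → target in arm frame (0.1544, 0.0311)
  e−x'=-0.0144;  (l²−L²−(e−x')²−y'²−z²)/2L = 0.0624
  √(A²+B²)=0.4406;  θ1 = -1.6035+1.4286 ≈ -0.1748
φ2=120.0° → target in arm frame (-0.0503, -0.1493)
  A cos θ + B sin θ = C:  0.1903·cos θ + -0.4404·sin θ = -0.0968
  √(A²+B²)=0.4797;  θ2 = -1.1630+1.7739 ≈ 0.6109
rotate P by −φ3: (-0.1041, 0.1182, -0.4404)
  e−x'=0.2441;  (l²−L²−(e−x')²−y'²−z²)/2L = -0.1387
  γ=atan2(-0.4404,0.2441)=-1.0646;  ψ=arccos(-0.2754)=1.8498;  θ3=γ+ψ≈0.7851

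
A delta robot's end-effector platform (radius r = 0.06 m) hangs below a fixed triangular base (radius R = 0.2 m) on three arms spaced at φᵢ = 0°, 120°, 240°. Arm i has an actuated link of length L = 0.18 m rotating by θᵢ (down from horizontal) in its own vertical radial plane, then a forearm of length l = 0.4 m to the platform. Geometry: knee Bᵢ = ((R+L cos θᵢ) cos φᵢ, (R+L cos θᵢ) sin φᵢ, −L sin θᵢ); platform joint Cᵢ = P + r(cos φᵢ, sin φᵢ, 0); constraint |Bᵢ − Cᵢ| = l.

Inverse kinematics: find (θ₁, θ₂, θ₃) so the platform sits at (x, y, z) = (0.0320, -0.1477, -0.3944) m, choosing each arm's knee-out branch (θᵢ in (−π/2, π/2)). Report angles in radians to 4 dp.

θ₁ = 0.6977, θ₂ = 1.3089, θ₃ = 0.3490

φ1=0.0° → target in arm frame (0.0320, -0.1477)
  e−x'=0.1080;  (l²−L²−(e−x')²−y'²−z²)/2L = -0.1706
  γ=atan2(-0.3944,0.1080)=-1.3035;  ψ=arccos(-0.4173)=2.0013;  θ1=γ+ψ≈0.6977
φ2=120.0° → target in arm frame (-0.1439, 0.0461)
  A=0.2839, B=-0.3944, C=(l²−L²−A²−y'²−z²)/(2L)=-0.3075
  √(A²+B²)=0.4860;  θ2 = -0.9469+2.2558 ≈ 1.3089
φ3=240.0° → target in arm frame (0.1119, 0.1016)
  A=0.0281, B=-0.3944, C=(l²−L²−A²−y'²−z²)/(2L)=-0.1085
  θ3 = atan2(B,A) + arccos(C/0.3954) = 0.3490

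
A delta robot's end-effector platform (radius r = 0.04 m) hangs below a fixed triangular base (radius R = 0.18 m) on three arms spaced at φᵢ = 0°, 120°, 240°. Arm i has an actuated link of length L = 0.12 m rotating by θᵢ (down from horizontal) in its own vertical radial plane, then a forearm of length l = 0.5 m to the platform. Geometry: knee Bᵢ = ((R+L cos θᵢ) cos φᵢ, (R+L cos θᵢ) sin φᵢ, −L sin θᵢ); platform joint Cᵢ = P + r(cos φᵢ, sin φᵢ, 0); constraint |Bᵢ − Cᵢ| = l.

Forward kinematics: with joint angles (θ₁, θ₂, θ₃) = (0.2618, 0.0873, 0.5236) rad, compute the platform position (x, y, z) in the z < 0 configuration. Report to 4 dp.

(0.0076, 0.0576, -0.4612)

S1 = (0.2559·cos0.0°, 0.2559·sin0.0°, -0.0311) = (0.2559, 0.0000, -0.0311)
arm 2 at φ=120.0°: e+L cos θ2 = 0.2595;  S2 = (-0.1298, 0.2248, -0.0105)
φ3=240.0°: virtual centre (-0.1220, -0.2112, -0.0600), radius l
eliminate P² terms by subtracting sphere 1 from 2 and 3
[-0.7714 0.4495 0.0412]·P = 0.0010;  [-0.7557 -0.4225 -0.0579]·P = -0.0034
Cramer: x(z) = 0.0016-0.0129z;  y(z) = 0.0050-0.1138z
sphere 1 gives Az²+Bz+C=0 with A=1.0131, B=0.0676, C=-0.1843;  B²−4AC=0.7516;  roots -0.4612, 0.3945;  negative root z = -0.4612
x = 0.0076, y = 0.0576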